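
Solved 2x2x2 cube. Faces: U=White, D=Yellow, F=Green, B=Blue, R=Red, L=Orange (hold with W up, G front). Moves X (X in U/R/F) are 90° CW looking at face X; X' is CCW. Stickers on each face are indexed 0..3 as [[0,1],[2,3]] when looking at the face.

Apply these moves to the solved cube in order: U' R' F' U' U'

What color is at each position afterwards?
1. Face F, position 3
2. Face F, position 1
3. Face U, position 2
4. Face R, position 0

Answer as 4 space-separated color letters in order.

After move 1 (U'): U=WWWW F=OOGG R=GGRR B=RRBB L=BBOO
After move 2 (R'): R=GRGR U=WBWR F=OWGW D=YOYG B=YRYB
After move 3 (F'): F=WWOG U=WBGG R=ORYR D=BOYG L=BROW
After move 4 (U'): U=BGWG F=BROG R=WWYR B=ORYB L=YROW
After move 5 (U'): U=GGBW F=YROG R=BRYR B=WWYB L=OROW
Query 1: F[3] = G
Query 2: F[1] = R
Query 3: U[2] = B
Query 4: R[0] = B

Answer: G R B B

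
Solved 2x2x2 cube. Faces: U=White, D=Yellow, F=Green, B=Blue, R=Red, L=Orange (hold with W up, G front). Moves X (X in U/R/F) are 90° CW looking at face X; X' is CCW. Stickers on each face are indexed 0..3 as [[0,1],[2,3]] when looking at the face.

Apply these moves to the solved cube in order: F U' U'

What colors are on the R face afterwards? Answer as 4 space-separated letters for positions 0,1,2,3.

Answer: O Y W R

Derivation:
After move 1 (F): F=GGGG U=WWOO R=WRWR D=RRYY L=OYOY
After move 2 (U'): U=WOWO F=OYGG R=GGWR B=WRBB L=BBOY
After move 3 (U'): U=OOWW F=BBGG R=OYWR B=GGBB L=WROY
Query: R face = OYWR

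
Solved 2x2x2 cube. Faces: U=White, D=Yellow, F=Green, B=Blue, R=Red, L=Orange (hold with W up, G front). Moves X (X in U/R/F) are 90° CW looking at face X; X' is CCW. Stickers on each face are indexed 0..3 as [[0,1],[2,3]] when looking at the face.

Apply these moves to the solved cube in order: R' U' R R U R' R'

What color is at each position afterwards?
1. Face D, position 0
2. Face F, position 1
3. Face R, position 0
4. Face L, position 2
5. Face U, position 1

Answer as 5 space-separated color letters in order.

After move 1 (R'): R=RRRR U=WBWB F=GWGW D=YGYG B=YBYB
After move 2 (U'): U=BBWW F=OOGW R=GWRR B=RRYB L=YBOO
After move 3 (R): R=RGRW U=BOWW F=OGGG D=YYYR B=WRBB
After move 4 (R): R=RRWG U=BGWG F=OYGR D=YBYW B=WROB
After move 5 (U): U=WBGG F=RRGR R=WRWG B=YBOB L=OYOO
After move 6 (R'): R=RGWW U=WOGY F=RBGG D=YRYR B=WBBB
After move 7 (R'): R=GWRW U=WBGW F=ROGY D=YBYG B=RBRB
Query 1: D[0] = Y
Query 2: F[1] = O
Query 3: R[0] = G
Query 4: L[2] = O
Query 5: U[1] = B

Answer: Y O G O B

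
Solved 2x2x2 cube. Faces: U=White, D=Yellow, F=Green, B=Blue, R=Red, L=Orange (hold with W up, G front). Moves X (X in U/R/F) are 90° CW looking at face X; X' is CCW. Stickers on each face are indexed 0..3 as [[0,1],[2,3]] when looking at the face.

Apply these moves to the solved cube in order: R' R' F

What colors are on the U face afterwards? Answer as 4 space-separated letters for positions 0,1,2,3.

After move 1 (R'): R=RRRR U=WBWB F=GWGW D=YGYG B=YBYB
After move 2 (R'): R=RRRR U=WYWY F=GBGB D=YWYW B=GBGB
After move 3 (F): F=GGBB U=WYOO R=WRYR D=RRYW L=OYOW
Query: U face = WYOO

Answer: W Y O O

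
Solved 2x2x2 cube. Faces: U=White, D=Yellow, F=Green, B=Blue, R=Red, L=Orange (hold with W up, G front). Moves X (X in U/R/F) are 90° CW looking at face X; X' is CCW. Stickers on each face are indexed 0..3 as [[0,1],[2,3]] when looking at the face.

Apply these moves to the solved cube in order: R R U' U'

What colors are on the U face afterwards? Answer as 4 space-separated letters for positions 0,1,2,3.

After move 1 (R): R=RRRR U=WGWG F=GYGY D=YBYB B=WBWB
After move 2 (R): R=RRRR U=WYWY F=GBGB D=YWYW B=GBGB
After move 3 (U'): U=YYWW F=OOGB R=GBRR B=RRGB L=GBOO
After move 4 (U'): U=YWYW F=GBGB R=OORR B=GBGB L=RROO
Query: U face = YWYW

Answer: Y W Y W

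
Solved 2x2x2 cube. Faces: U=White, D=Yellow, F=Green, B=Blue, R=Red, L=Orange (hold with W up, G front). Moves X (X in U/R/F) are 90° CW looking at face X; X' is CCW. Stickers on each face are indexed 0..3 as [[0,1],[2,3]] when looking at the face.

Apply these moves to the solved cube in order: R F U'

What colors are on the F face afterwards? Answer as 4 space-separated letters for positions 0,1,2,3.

After move 1 (R): R=RRRR U=WGWG F=GYGY D=YBYB B=WBWB
After move 2 (F): F=GGYY U=WGOO R=WRGR D=RRYB L=OYOB
After move 3 (U'): U=GOWO F=OYYY R=GGGR B=WRWB L=WBOB
Query: F face = OYYY

Answer: O Y Y Y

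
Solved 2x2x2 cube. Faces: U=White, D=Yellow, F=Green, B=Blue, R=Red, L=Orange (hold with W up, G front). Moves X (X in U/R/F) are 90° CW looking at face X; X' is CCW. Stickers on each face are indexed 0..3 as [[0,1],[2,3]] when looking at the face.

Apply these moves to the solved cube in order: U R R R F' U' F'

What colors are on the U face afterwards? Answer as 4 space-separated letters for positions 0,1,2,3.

After move 1 (U): U=WWWW F=RRGG R=BBRR B=OOBB L=GGOO
After move 2 (R): R=RBRB U=WRWG F=RYGY D=YBYO B=WOWB
After move 3 (R): R=RRBB U=WYWY F=RBGO D=YWYW B=GORB
After move 4 (R): R=BRBR U=WBWO F=RWGW D=YRYG B=YOYB
After move 5 (F'): F=WWRG U=WBBB R=RRYR D=GOYG L=GOOW
After move 6 (U'): U=BBWB F=GORG R=WWYR B=RRYB L=YOOW
After move 7 (F'): F=OGGR U=BBWY R=OWGR D=OWYG L=YBOW
Query: U face = BBWY

Answer: B B W Y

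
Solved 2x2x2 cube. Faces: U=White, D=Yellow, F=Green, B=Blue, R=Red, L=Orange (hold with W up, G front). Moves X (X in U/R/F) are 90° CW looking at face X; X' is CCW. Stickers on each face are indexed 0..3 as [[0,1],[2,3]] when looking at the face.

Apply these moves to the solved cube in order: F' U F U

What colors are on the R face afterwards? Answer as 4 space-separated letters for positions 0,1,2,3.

After move 1 (F'): F=GGGG U=WWRR R=YRYR D=OOYY L=OWOW
After move 2 (U): U=RWRW F=YRGG R=BBYR B=OWBB L=GGOW
After move 3 (F): F=GYGR U=RWWG R=RBWR D=YBYY L=GOOO
After move 4 (U): U=WRGW F=RBGR R=OWWR B=GOBB L=GYOO
Query: R face = OWWR

Answer: O W W R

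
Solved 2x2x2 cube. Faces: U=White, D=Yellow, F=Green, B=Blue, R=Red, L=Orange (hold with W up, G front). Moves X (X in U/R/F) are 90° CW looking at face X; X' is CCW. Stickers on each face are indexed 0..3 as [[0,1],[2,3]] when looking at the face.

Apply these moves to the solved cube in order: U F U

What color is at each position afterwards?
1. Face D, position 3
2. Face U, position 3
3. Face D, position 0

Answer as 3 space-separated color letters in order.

After move 1 (U): U=WWWW F=RRGG R=BBRR B=OOBB L=GGOO
After move 2 (F): F=GRGR U=WWOG R=WBWR D=RBYY L=GYOY
After move 3 (U): U=OWGW F=WBGR R=OOWR B=GYBB L=GROY
Query 1: D[3] = Y
Query 2: U[3] = W
Query 3: D[0] = R

Answer: Y W R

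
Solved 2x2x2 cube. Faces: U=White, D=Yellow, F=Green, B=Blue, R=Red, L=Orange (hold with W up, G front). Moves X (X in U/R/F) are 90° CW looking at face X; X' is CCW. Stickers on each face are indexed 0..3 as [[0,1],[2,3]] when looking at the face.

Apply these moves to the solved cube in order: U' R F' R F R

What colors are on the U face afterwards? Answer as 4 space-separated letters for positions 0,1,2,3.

After move 1 (U'): U=WWWW F=OOGG R=GGRR B=RRBB L=BBOO
After move 2 (R): R=RGRG U=WOWG F=OYGY D=YBYR B=WRWB
After move 3 (F'): F=YYOG U=WORR R=BGYG D=BOYR L=BGOW
After move 4 (R): R=YBGG U=WYRG F=YOOR D=BWYW B=RROB
After move 5 (F): F=OYRO U=WYWG R=RBGG D=GYYW L=BBOW
After move 6 (R): R=GRGB U=WYWO F=OYRW D=GOYR B=GRYB
Query: U face = WYWO

Answer: W Y W O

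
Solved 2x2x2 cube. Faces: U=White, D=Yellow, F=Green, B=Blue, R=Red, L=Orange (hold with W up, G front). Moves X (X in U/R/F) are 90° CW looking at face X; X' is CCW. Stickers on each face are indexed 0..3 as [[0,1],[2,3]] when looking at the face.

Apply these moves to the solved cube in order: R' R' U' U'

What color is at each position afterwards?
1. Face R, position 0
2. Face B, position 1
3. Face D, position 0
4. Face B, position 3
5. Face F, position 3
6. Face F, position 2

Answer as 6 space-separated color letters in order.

After move 1 (R'): R=RRRR U=WBWB F=GWGW D=YGYG B=YBYB
After move 2 (R'): R=RRRR U=WYWY F=GBGB D=YWYW B=GBGB
After move 3 (U'): U=YYWW F=OOGB R=GBRR B=RRGB L=GBOO
After move 4 (U'): U=YWYW F=GBGB R=OORR B=GBGB L=RROO
Query 1: R[0] = O
Query 2: B[1] = B
Query 3: D[0] = Y
Query 4: B[3] = B
Query 5: F[3] = B
Query 6: F[2] = G

Answer: O B Y B B G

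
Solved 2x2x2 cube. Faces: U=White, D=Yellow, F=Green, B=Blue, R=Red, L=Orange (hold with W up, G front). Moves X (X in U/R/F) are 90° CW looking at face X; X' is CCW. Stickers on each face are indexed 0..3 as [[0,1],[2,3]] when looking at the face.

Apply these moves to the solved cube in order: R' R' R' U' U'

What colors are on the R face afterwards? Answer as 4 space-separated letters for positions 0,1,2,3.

Answer: O O R R

Derivation:
After move 1 (R'): R=RRRR U=WBWB F=GWGW D=YGYG B=YBYB
After move 2 (R'): R=RRRR U=WYWY F=GBGB D=YWYW B=GBGB
After move 3 (R'): R=RRRR U=WGWG F=GYGY D=YBYB B=WBWB
After move 4 (U'): U=GGWW F=OOGY R=GYRR B=RRWB L=WBOO
After move 5 (U'): U=GWGW F=WBGY R=OORR B=GYWB L=RROO
Query: R face = OORR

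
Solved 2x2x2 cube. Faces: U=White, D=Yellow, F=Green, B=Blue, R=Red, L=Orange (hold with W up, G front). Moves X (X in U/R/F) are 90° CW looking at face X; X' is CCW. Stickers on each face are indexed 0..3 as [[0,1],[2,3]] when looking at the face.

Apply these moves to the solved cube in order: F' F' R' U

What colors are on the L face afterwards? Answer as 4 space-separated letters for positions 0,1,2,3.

After move 1 (F'): F=GGGG U=WWRR R=YRYR D=OOYY L=OWOW
After move 2 (F'): F=GGGG U=WWYY R=OROR D=WWYY L=OROR
After move 3 (R'): R=RROO U=WBYB F=GWGY D=WGYG B=YBWB
After move 4 (U): U=YWBB F=RRGY R=YBOO B=ORWB L=GWOR
Query: L face = GWOR

Answer: G W O R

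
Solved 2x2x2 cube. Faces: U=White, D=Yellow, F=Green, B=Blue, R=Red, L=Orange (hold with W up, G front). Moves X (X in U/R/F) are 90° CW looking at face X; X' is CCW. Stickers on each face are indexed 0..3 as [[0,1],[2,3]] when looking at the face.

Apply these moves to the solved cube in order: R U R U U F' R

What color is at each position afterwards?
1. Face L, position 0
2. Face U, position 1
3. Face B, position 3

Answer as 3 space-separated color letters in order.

Answer: R B B

Derivation:
After move 1 (R): R=RRRR U=WGWG F=GYGY D=YBYB B=WBWB
After move 2 (U): U=WWGG F=RRGY R=WBRR B=OOWB L=GYOO
After move 3 (R): R=RWRB U=WRGY F=RBGB D=YWYO B=GOWB
After move 4 (U): U=GWYR F=RWGB R=GORB B=GYWB L=RBOO
After move 5 (U): U=YGRW F=GOGB R=GYRB B=RBWB L=RWOO
After move 6 (F'): F=OBGG U=YGGR R=WYYB D=WOYO L=RWOR
After move 7 (R): R=YWBY U=YBGG F=OOGO D=WWYR B=RBGB
Query 1: L[0] = R
Query 2: U[1] = B
Query 3: B[3] = B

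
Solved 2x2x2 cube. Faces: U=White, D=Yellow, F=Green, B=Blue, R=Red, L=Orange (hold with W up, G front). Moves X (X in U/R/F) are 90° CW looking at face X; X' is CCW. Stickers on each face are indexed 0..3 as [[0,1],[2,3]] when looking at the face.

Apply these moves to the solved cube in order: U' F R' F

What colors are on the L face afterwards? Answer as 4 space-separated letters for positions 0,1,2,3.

After move 1 (U'): U=WWWW F=OOGG R=GGRR B=RRBB L=BBOO
After move 2 (F): F=GOGO U=WWOB R=WGWR D=RGYY L=BYOY
After move 3 (R'): R=GRWW U=WBOR F=GWGB D=ROYO B=YRGB
After move 4 (F): F=GGBW U=WBYY R=ORRW D=WGYO L=BROO
Query: L face = BROO

Answer: B R O O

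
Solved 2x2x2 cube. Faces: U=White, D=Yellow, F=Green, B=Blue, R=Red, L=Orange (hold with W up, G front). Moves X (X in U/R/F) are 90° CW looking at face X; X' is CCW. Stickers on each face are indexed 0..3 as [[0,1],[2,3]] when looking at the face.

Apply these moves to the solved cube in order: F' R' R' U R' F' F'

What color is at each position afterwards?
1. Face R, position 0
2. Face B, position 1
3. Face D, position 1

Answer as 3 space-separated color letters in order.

Answer: W W Y

Derivation:
After move 1 (F'): F=GGGG U=WWRR R=YRYR D=OOYY L=OWOW
After move 2 (R'): R=RRYY U=WBRB F=GWGR D=OGYG B=YBOB
After move 3 (R'): R=RYRY U=WORY F=GBGB D=OWYR B=GBGB
After move 4 (U): U=RWYO F=RYGB R=GBRY B=OWGB L=GBOW
After move 5 (R'): R=BYGR U=RGYO F=RWGO D=OYYB B=RWWB
After move 6 (F'): F=WORG U=RGBG R=YYOR D=BWYB L=GOOY
After move 7 (F'): F=OGWR U=RGYO R=WYBR D=OYYB L=GGOB
Query 1: R[0] = W
Query 2: B[1] = W
Query 3: D[1] = Y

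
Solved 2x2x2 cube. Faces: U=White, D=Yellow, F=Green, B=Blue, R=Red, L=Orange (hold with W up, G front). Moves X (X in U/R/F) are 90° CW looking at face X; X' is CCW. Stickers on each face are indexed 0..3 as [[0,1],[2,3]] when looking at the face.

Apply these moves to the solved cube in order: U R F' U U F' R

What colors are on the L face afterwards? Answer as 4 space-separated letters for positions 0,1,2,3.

After move 1 (U): U=WWWW F=RRGG R=BBRR B=OOBB L=GGOO
After move 2 (R): R=RBRB U=WRWG F=RYGY D=YBYO B=WOWB
After move 3 (F'): F=YYRG U=WRRR R=BBYB D=GOYO L=GGOW
After move 4 (U): U=RWRR F=BBRG R=WOYB B=GGWB L=YYOW
After move 5 (U): U=RRRW F=WORG R=GGYB B=YYWB L=BBOW
After move 6 (F'): F=OGWR U=RRGY R=OGGB D=BWYO L=BWOR
After move 7 (R): R=GOBG U=RGGR F=OWWO D=BWYY B=YYRB
Query: L face = BWOR

Answer: B W O R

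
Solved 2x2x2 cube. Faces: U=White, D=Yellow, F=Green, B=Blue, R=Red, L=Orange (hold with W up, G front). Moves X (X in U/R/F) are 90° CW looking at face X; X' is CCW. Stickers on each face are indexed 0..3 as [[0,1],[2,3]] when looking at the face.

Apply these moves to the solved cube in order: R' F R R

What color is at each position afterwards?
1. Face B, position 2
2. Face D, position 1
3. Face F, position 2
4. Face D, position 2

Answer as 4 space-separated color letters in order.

Answer: G B W Y

Derivation:
After move 1 (R'): R=RRRR U=WBWB F=GWGW D=YGYG B=YBYB
After move 2 (F): F=GGWW U=WBOO R=WRBR D=RRYG L=OYOG
After move 3 (R): R=BWRR U=WGOW F=GRWG D=RYYY B=OBBB
After move 4 (R): R=RBRW U=WROG F=GYWY D=RBYO B=WBGB
Query 1: B[2] = G
Query 2: D[1] = B
Query 3: F[2] = W
Query 4: D[2] = Y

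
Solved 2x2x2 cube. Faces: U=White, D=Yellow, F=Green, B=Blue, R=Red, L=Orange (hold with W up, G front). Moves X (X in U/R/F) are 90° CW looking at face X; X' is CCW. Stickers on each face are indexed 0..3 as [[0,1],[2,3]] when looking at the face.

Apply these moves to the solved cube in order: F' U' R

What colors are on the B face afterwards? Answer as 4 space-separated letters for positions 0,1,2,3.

After move 1 (F'): F=GGGG U=WWRR R=YRYR D=OOYY L=OWOW
After move 2 (U'): U=WRWR F=OWGG R=GGYR B=YRBB L=BBOW
After move 3 (R): R=YGRG U=WWWG F=OOGY D=OBYY B=RRRB
Query: B face = RRRB

Answer: R R R B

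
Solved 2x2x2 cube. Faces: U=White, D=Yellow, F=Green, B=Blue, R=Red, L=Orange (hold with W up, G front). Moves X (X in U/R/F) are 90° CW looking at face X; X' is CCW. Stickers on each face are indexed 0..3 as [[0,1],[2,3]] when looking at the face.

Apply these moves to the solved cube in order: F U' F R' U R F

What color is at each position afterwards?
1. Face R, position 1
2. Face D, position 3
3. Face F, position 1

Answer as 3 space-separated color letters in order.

Answer: Y B G

Derivation:
After move 1 (F): F=GGGG U=WWOO R=WRWR D=RRYY L=OYOY
After move 2 (U'): U=WOWO F=OYGG R=GGWR B=WRBB L=BBOY
After move 3 (F): F=GOGY U=WOYB R=WGOR D=WGYY L=BROR
After move 4 (R'): R=GRWO U=WBYW F=GOGB D=WOYY B=YRGB
After move 5 (U): U=YWWB F=GRGB R=YRWO B=BRGB L=GOOR
After move 6 (R): R=WYOR U=YRWB F=GOGY D=WGYB B=BRWB
After move 7 (F): F=GGYO U=YRRO R=WYBR D=OWYB L=GWOG
Query 1: R[1] = Y
Query 2: D[3] = B
Query 3: F[1] = G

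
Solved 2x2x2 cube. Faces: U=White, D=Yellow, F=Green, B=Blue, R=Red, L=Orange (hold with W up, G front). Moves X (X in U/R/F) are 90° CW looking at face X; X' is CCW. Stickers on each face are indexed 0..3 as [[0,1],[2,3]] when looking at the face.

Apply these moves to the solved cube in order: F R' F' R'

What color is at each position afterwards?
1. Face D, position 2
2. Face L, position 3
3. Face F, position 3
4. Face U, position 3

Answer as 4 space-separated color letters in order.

After move 1 (F): F=GGGG U=WWOO R=WRWR D=RRYY L=OYOY
After move 2 (R'): R=RRWW U=WBOB F=GWGO D=RGYG B=YBRB
After move 3 (F'): F=WOGG U=WBRW R=GRRW D=YYYG L=OBOO
After move 4 (R'): R=RWGR U=WRRY F=WBGW D=YOYG B=GBYB
Query 1: D[2] = Y
Query 2: L[3] = O
Query 3: F[3] = W
Query 4: U[3] = Y

Answer: Y O W Y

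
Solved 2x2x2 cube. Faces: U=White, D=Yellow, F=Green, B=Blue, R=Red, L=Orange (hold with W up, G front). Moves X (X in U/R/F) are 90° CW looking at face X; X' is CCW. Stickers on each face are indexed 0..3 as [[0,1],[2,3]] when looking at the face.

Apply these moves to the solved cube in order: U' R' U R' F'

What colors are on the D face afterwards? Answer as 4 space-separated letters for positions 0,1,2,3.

Answer: W O Y W

Derivation:
After move 1 (U'): U=WWWW F=OOGG R=GGRR B=RRBB L=BBOO
After move 2 (R'): R=GRGR U=WBWR F=OWGW D=YOYG B=YRYB
After move 3 (U): U=WWRB F=GRGW R=YRGR B=BBYB L=OWOO
After move 4 (R'): R=RRYG U=WYRB F=GWGB D=YRYW B=GBOB
After move 5 (F'): F=WBGG U=WYRY R=RRYG D=WOYW L=OBOR
Query: D face = WOYW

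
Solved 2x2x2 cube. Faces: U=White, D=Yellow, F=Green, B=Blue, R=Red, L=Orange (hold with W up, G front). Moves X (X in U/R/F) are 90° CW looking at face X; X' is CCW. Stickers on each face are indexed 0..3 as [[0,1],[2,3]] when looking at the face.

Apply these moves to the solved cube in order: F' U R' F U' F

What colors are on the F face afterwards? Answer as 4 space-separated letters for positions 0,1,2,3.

After move 1 (F'): F=GGGG U=WWRR R=YRYR D=OOYY L=OWOW
After move 2 (U): U=RWRW F=YRGG R=BBYR B=OWBB L=GGOW
After move 3 (R'): R=BRBY U=RBRO F=YWGW D=ORYG B=YWOB
After move 4 (F): F=GYWW U=RBWG R=RROY D=BBYG L=GOOR
After move 5 (U'): U=BGRW F=GOWW R=GYOY B=RROB L=YWOR
After move 6 (F): F=WGWO U=BGRW R=RYWY D=OGYG L=YBOB
Query: F face = WGWO

Answer: W G W O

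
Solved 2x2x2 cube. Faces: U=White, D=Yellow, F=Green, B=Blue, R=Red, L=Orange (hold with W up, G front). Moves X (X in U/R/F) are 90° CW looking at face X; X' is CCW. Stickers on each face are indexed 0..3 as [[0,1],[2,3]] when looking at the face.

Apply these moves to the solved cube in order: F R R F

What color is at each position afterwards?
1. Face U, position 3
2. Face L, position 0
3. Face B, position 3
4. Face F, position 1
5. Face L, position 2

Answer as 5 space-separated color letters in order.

Answer: Y O B G O

Derivation:
After move 1 (F): F=GGGG U=WWOO R=WRWR D=RRYY L=OYOY
After move 2 (R): R=WWRR U=WGOG F=GRGY D=RBYB B=OBWB
After move 3 (R): R=RWRW U=WROY F=GBGB D=RWYO B=GBGB
After move 4 (F): F=GGBB U=WRYY R=OWYW D=RRYO L=OROW
Query 1: U[3] = Y
Query 2: L[0] = O
Query 3: B[3] = B
Query 4: F[1] = G
Query 5: L[2] = O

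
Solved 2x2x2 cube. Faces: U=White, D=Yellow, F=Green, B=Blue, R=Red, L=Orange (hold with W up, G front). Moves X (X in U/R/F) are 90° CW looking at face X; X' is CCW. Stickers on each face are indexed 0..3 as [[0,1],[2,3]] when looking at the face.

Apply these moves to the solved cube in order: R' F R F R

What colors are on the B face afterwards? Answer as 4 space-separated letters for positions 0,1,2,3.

After move 1 (R'): R=RRRR U=WBWB F=GWGW D=YGYG B=YBYB
After move 2 (F): F=GGWW U=WBOO R=WRBR D=RRYG L=OYOG
After move 3 (R): R=BWRR U=WGOW F=GRWG D=RYYY B=OBBB
After move 4 (F): F=WGGR U=WGGY R=OWWR D=RBYY L=OROY
After move 5 (R): R=WORW U=WGGR F=WBGY D=RBYO B=YBGB
Query: B face = YBGB

Answer: Y B G B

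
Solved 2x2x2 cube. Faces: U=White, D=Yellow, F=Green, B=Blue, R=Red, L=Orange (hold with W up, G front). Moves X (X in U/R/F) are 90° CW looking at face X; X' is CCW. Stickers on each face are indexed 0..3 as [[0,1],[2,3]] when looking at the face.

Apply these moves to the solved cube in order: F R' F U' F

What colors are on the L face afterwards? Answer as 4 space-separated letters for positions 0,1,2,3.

After move 1 (F): F=GGGG U=WWOO R=WRWR D=RRYY L=OYOY
After move 2 (R'): R=RRWW U=WBOB F=GWGO D=RGYG B=YBRB
After move 3 (F): F=GGOW U=WBYY R=ORBW D=WRYG L=OROG
After move 4 (U'): U=BYWY F=OROW R=GGBW B=ORRB L=YBOG
After move 5 (F): F=OOWR U=BYGB R=WGYW D=BGYG L=YWOR
Query: L face = YWOR

Answer: Y W O R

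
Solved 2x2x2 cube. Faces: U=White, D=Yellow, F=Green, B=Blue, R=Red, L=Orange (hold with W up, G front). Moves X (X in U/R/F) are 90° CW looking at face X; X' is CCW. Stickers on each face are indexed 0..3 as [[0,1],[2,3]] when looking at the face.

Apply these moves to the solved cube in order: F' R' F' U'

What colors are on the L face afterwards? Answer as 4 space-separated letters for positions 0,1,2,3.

Answer: Y B O R

Derivation:
After move 1 (F'): F=GGGG U=WWRR R=YRYR D=OOYY L=OWOW
After move 2 (R'): R=RRYY U=WBRB F=GWGR D=OGYG B=YBOB
After move 3 (F'): F=WRGG U=WBRY R=GROY D=WWYG L=OBOR
After move 4 (U'): U=BYWR F=OBGG R=WROY B=GROB L=YBOR
Query: L face = YBOR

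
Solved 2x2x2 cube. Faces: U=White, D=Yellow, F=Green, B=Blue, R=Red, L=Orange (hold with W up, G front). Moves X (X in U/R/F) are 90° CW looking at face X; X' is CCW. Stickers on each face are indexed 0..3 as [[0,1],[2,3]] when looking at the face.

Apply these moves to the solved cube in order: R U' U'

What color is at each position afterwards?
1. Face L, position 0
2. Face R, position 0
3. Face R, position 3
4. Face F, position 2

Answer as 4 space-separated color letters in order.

After move 1 (R): R=RRRR U=WGWG F=GYGY D=YBYB B=WBWB
After move 2 (U'): U=GGWW F=OOGY R=GYRR B=RRWB L=WBOO
After move 3 (U'): U=GWGW F=WBGY R=OORR B=GYWB L=RROO
Query 1: L[0] = R
Query 2: R[0] = O
Query 3: R[3] = R
Query 4: F[2] = G

Answer: R O R G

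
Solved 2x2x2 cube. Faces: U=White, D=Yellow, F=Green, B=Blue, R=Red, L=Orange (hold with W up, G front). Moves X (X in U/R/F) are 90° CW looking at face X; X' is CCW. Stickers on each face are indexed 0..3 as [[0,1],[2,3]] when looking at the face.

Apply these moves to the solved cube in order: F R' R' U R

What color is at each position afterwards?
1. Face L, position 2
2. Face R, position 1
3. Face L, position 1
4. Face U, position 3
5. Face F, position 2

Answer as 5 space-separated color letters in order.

After move 1 (F): F=GGGG U=WWOO R=WRWR D=RRYY L=OYOY
After move 2 (R'): R=RRWW U=WBOB F=GWGO D=RGYG B=YBRB
After move 3 (R'): R=RWRW U=WROY F=GBGB D=RWYO B=GBGB
After move 4 (U): U=OWYR F=RWGB R=GBRW B=OYGB L=GBOY
After move 5 (R): R=RGWB U=OWYB F=RWGO D=RGYO B=RYWB
Query 1: L[2] = O
Query 2: R[1] = G
Query 3: L[1] = B
Query 4: U[3] = B
Query 5: F[2] = G

Answer: O G B B G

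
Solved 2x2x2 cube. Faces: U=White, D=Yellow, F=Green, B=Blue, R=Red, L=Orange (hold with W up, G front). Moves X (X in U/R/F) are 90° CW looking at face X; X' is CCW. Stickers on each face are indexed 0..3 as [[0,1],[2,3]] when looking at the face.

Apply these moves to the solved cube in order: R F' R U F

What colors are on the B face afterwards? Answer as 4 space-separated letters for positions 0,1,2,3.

After move 1 (R): R=RRRR U=WGWG F=GYGY D=YBYB B=WBWB
After move 2 (F'): F=YYGG U=WGRR R=BRYR D=OOYB L=OGOW
After move 3 (R): R=YBRR U=WYRG F=YOGB D=OWYW B=RBGB
After move 4 (U): U=RWGY F=YBGB R=RBRR B=OGGB L=YOOW
After move 5 (F): F=GYBB U=RWWO R=GBYR D=RRYW L=YOOW
Query: B face = OGGB

Answer: O G G B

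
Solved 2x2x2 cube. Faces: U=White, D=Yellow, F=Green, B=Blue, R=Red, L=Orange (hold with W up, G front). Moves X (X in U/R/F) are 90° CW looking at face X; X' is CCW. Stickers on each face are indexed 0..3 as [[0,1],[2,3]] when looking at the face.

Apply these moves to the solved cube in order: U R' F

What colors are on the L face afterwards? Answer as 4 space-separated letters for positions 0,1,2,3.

Answer: G Y O R

Derivation:
After move 1 (U): U=WWWW F=RRGG R=BBRR B=OOBB L=GGOO
After move 2 (R'): R=BRBR U=WBWO F=RWGW D=YRYG B=YOYB
After move 3 (F): F=GRWW U=WBOG R=WROR D=BBYG L=GYOR
Query: L face = GYOR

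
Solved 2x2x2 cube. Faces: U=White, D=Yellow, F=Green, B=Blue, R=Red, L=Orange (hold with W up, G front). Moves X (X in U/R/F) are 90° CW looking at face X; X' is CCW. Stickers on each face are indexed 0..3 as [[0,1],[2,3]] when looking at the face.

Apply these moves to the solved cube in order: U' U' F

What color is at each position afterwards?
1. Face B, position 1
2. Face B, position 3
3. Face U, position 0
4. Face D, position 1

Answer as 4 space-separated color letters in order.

Answer: G B W O

Derivation:
After move 1 (U'): U=WWWW F=OOGG R=GGRR B=RRBB L=BBOO
After move 2 (U'): U=WWWW F=BBGG R=OORR B=GGBB L=RROO
After move 3 (F): F=GBGB U=WWOR R=WOWR D=ROYY L=RYOY
Query 1: B[1] = G
Query 2: B[3] = B
Query 3: U[0] = W
Query 4: D[1] = O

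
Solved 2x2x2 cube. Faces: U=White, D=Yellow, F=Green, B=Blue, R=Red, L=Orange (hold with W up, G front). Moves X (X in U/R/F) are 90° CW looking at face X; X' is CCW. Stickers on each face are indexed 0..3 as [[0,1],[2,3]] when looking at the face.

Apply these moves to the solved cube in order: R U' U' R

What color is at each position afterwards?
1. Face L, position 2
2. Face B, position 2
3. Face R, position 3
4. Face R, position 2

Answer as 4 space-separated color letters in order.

Answer: O W O R

Derivation:
After move 1 (R): R=RRRR U=WGWG F=GYGY D=YBYB B=WBWB
After move 2 (U'): U=GGWW F=OOGY R=GYRR B=RRWB L=WBOO
After move 3 (U'): U=GWGW F=WBGY R=OORR B=GYWB L=RROO
After move 4 (R): R=RORO U=GBGY F=WBGB D=YWYG B=WYWB
Query 1: L[2] = O
Query 2: B[2] = W
Query 3: R[3] = O
Query 4: R[2] = R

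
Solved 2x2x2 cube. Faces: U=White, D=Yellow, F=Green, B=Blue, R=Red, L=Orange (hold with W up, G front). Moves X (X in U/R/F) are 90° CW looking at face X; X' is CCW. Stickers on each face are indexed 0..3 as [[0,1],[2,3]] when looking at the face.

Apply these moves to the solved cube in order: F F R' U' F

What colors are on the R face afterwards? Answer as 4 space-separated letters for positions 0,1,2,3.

After move 1 (F): F=GGGG U=WWOO R=WRWR D=RRYY L=OYOY
After move 2 (F): F=GGGG U=WWYY R=OROR D=WWYY L=OROR
After move 3 (R'): R=RROO U=WBYB F=GWGY D=WGYG B=YBWB
After move 4 (U'): U=BBWY F=ORGY R=GWOO B=RRWB L=YBOR
After move 5 (F): F=GOYR U=BBRB R=WWYO D=OGYG L=YWOG
Query: R face = WWYO

Answer: W W Y O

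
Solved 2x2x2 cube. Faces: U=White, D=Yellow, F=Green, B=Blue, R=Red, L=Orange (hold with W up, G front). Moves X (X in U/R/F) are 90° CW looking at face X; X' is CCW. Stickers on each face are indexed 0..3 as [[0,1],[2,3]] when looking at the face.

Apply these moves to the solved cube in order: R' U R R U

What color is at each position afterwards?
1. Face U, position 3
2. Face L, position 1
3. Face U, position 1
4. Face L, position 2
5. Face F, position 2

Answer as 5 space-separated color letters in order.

After move 1 (R'): R=RRRR U=WBWB F=GWGW D=YGYG B=YBYB
After move 2 (U): U=WWBB F=RRGW R=YBRR B=OOYB L=GWOO
After move 3 (R): R=RYRB U=WRBW F=RGGG D=YYYO B=BOWB
After move 4 (R): R=RRBY U=WGBG F=RYGO D=YWYB B=WORB
After move 5 (U): U=BWGG F=RRGO R=WOBY B=GWRB L=RYOO
Query 1: U[3] = G
Query 2: L[1] = Y
Query 3: U[1] = W
Query 4: L[2] = O
Query 5: F[2] = G

Answer: G Y W O G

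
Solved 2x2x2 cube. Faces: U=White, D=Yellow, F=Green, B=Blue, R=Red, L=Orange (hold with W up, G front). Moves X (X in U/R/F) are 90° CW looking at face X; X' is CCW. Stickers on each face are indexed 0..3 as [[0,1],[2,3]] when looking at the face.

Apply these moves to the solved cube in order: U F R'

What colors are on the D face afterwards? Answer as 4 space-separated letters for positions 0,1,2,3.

After move 1 (U): U=WWWW F=RRGG R=BBRR B=OOBB L=GGOO
After move 2 (F): F=GRGR U=WWOG R=WBWR D=RBYY L=GYOY
After move 3 (R'): R=BRWW U=WBOO F=GWGG D=RRYR B=YOBB
Query: D face = RRYR

Answer: R R Y R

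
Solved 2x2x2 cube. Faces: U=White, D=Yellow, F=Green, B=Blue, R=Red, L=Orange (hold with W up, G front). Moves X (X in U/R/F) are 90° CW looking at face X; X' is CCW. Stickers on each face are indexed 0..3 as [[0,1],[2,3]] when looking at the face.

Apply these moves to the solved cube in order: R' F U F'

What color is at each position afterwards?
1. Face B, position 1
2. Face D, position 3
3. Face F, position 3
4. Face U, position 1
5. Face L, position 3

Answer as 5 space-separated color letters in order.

Answer: Y G W W O

Derivation:
After move 1 (R'): R=RRRR U=WBWB F=GWGW D=YGYG B=YBYB
After move 2 (F): F=GGWW U=WBOO R=WRBR D=RRYG L=OYOG
After move 3 (U): U=OWOB F=WRWW R=YBBR B=OYYB L=GGOG
After move 4 (F'): F=RWWW U=OWYB R=RBRR D=GGYG L=GBOO
Query 1: B[1] = Y
Query 2: D[3] = G
Query 3: F[3] = W
Query 4: U[1] = W
Query 5: L[3] = O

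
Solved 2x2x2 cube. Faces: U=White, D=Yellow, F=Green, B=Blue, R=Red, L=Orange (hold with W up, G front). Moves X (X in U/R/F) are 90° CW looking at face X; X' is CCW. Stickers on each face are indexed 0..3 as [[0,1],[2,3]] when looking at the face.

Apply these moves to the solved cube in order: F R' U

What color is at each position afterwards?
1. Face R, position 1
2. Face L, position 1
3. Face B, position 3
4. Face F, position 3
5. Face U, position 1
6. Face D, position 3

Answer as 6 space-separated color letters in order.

After move 1 (F): F=GGGG U=WWOO R=WRWR D=RRYY L=OYOY
After move 2 (R'): R=RRWW U=WBOB F=GWGO D=RGYG B=YBRB
After move 3 (U): U=OWBB F=RRGO R=YBWW B=OYRB L=GWOY
Query 1: R[1] = B
Query 2: L[1] = W
Query 3: B[3] = B
Query 4: F[3] = O
Query 5: U[1] = W
Query 6: D[3] = G

Answer: B W B O W G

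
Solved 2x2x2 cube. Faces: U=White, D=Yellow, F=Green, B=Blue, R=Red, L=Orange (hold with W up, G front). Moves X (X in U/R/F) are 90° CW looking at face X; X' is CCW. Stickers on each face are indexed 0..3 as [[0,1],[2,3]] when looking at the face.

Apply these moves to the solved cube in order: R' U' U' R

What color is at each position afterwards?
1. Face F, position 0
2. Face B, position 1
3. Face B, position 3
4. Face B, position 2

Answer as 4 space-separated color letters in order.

After move 1 (R'): R=RRRR U=WBWB F=GWGW D=YGYG B=YBYB
After move 2 (U'): U=BBWW F=OOGW R=GWRR B=RRYB L=YBOO
After move 3 (U'): U=BWBW F=YBGW R=OORR B=GWYB L=RROO
After move 4 (R): R=RORO U=BBBW F=YGGG D=YYYG B=WWWB
Query 1: F[0] = Y
Query 2: B[1] = W
Query 3: B[3] = B
Query 4: B[2] = W

Answer: Y W B W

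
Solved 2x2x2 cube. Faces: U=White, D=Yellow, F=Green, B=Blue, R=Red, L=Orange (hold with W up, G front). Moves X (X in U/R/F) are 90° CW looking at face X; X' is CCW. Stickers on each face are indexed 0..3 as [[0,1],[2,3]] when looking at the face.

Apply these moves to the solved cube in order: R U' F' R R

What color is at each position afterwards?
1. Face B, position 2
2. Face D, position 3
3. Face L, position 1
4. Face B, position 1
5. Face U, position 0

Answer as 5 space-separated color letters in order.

Answer: Y R W R G

Derivation:
After move 1 (R): R=RRRR U=WGWG F=GYGY D=YBYB B=WBWB
After move 2 (U'): U=GGWW F=OOGY R=GYRR B=RRWB L=WBOO
After move 3 (F'): F=OYOG U=GGGR R=BYYR D=BOYB L=WWOW
After move 4 (R): R=YBRY U=GYGG F=OOOB D=BWYR B=RRGB
After move 5 (R): R=RYYB U=GOGB F=OWOR D=BGYR B=GRYB
Query 1: B[2] = Y
Query 2: D[3] = R
Query 3: L[1] = W
Query 4: B[1] = R
Query 5: U[0] = G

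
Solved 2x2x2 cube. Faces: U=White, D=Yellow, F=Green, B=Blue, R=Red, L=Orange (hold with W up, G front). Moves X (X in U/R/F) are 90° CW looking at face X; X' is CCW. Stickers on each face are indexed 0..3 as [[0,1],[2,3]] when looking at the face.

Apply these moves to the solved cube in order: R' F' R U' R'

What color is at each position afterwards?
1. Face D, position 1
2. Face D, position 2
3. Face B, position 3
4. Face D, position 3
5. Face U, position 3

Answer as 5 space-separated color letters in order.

Answer: B Y B G Y

Derivation:
After move 1 (R'): R=RRRR U=WBWB F=GWGW D=YGYG B=YBYB
After move 2 (F'): F=WWGG U=WBRR R=GRYR D=OOYG L=OBOW
After move 3 (R): R=YGRR U=WWRG F=WOGG D=OYYY B=RBBB
After move 4 (U'): U=WGWR F=OBGG R=WORR B=YGBB L=RBOW
After move 5 (R'): R=ORWR U=WBWY F=OGGR D=OBYG B=YGYB
Query 1: D[1] = B
Query 2: D[2] = Y
Query 3: B[3] = B
Query 4: D[3] = G
Query 5: U[3] = Y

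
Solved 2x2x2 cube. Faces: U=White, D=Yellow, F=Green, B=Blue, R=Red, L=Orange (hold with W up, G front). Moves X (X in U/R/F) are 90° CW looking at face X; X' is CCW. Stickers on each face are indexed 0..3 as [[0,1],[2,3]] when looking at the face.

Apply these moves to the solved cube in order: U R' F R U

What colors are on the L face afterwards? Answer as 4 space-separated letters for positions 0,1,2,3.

After move 1 (U): U=WWWW F=RRGG R=BBRR B=OOBB L=GGOO
After move 2 (R'): R=BRBR U=WBWO F=RWGW D=YRYG B=YOYB
After move 3 (F): F=GRWW U=WBOG R=WROR D=BBYG L=GYOR
After move 4 (R): R=OWRR U=WROW F=GBWG D=BYYY B=GOBB
After move 5 (U): U=OWWR F=OWWG R=GORR B=GYBB L=GBOR
Query: L face = GBOR

Answer: G B O R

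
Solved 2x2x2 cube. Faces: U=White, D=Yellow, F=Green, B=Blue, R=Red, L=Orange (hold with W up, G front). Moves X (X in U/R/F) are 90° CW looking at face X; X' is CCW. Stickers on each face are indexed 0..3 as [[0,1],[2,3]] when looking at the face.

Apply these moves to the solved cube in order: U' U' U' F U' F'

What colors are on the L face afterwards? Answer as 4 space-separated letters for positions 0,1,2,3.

Answer: O O O W

Derivation:
After move 1 (U'): U=WWWW F=OOGG R=GGRR B=RRBB L=BBOO
After move 2 (U'): U=WWWW F=BBGG R=OORR B=GGBB L=RROO
After move 3 (U'): U=WWWW F=RRGG R=BBRR B=OOBB L=GGOO
After move 4 (F): F=GRGR U=WWOG R=WBWR D=RBYY L=GYOY
After move 5 (U'): U=WGWO F=GYGR R=GRWR B=WBBB L=OOOY
After move 6 (F'): F=YRGG U=WGGW R=BRRR D=OYYY L=OOOW
Query: L face = OOOW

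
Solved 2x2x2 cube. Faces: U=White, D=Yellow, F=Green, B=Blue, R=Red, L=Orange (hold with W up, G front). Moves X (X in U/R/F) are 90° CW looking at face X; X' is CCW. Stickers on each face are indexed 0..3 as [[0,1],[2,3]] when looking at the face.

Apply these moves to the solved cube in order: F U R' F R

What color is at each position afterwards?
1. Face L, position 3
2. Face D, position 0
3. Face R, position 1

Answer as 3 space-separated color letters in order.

After move 1 (F): F=GGGG U=WWOO R=WRWR D=RRYY L=OYOY
After move 2 (U): U=OWOW F=WRGG R=BBWR B=OYBB L=GGOY
After move 3 (R'): R=BRBW U=OBOO F=WWGW D=RRYG B=YYRB
After move 4 (F): F=GWWW U=OBYG R=OROW D=BBYG L=GROR
After move 5 (R): R=OOWR U=OWYW F=GBWG D=BRYY B=GYBB
Query 1: L[3] = R
Query 2: D[0] = B
Query 3: R[1] = O

Answer: R B O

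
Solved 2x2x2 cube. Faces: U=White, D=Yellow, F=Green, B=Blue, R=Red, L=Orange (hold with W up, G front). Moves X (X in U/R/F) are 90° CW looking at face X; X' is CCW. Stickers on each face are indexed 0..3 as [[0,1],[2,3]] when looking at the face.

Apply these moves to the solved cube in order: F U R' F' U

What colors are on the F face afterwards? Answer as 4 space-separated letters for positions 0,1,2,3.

Answer: R R W G

Derivation:
After move 1 (F): F=GGGG U=WWOO R=WRWR D=RRYY L=OYOY
After move 2 (U): U=OWOW F=WRGG R=BBWR B=OYBB L=GGOY
After move 3 (R'): R=BRBW U=OBOO F=WWGW D=RRYG B=YYRB
After move 4 (F'): F=WWWG U=OBBB R=RRRW D=GYYG L=GOOO
After move 5 (U): U=BOBB F=RRWG R=YYRW B=GORB L=WWOO
Query: F face = RRWG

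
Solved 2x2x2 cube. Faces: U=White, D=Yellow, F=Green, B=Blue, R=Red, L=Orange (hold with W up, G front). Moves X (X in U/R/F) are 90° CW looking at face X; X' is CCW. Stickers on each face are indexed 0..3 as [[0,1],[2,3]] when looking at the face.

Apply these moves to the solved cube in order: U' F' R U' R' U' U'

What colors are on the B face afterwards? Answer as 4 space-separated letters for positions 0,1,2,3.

After move 1 (U'): U=WWWW F=OOGG R=GGRR B=RRBB L=BBOO
After move 2 (F'): F=OGOG U=WWGR R=YGYR D=BOYY L=BWOW
After move 3 (R): R=YYRG U=WGGG F=OOOY D=BBYR B=RRWB
After move 4 (U'): U=GGWG F=BWOY R=OORG B=YYWB L=RROW
After move 5 (R'): R=OGOR U=GWWY F=BGOG D=BWYY B=RYBB
After move 6 (U'): U=WYGW F=RROG R=BGOR B=OGBB L=RYOW
After move 7 (U'): U=YWWG F=RYOG R=RROR B=BGBB L=OGOW
Query: B face = BGBB

Answer: B G B B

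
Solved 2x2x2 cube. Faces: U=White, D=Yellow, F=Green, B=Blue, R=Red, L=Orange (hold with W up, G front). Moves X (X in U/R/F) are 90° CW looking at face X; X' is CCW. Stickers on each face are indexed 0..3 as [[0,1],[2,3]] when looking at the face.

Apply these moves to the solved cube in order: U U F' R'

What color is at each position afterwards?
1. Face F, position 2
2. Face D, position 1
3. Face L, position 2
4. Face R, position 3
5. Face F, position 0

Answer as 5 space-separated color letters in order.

Answer: B G O Y B

Derivation:
After move 1 (U): U=WWWW F=RRGG R=BBRR B=OOBB L=GGOO
After move 2 (U): U=WWWW F=BBGG R=OORR B=GGBB L=RROO
After move 3 (F'): F=BGBG U=WWOR R=YOYR D=ROYY L=RWOW
After move 4 (R'): R=ORYY U=WBOG F=BWBR D=RGYG B=YGOB
Query 1: F[2] = B
Query 2: D[1] = G
Query 3: L[2] = O
Query 4: R[3] = Y
Query 5: F[0] = B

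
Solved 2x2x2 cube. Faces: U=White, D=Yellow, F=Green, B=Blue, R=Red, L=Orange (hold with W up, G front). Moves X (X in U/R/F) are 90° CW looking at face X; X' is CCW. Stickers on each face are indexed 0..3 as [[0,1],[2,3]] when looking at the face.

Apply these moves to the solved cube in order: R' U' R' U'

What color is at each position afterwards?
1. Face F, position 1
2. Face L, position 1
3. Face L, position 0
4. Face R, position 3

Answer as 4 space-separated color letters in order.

After move 1 (R'): R=RRRR U=WBWB F=GWGW D=YGYG B=YBYB
After move 2 (U'): U=BBWW F=OOGW R=GWRR B=RRYB L=YBOO
After move 3 (R'): R=WRGR U=BYWR F=OBGW D=YOYW B=GRGB
After move 4 (U'): U=YRBW F=YBGW R=OBGR B=WRGB L=GROO
Query 1: F[1] = B
Query 2: L[1] = R
Query 3: L[0] = G
Query 4: R[3] = R

Answer: B R G R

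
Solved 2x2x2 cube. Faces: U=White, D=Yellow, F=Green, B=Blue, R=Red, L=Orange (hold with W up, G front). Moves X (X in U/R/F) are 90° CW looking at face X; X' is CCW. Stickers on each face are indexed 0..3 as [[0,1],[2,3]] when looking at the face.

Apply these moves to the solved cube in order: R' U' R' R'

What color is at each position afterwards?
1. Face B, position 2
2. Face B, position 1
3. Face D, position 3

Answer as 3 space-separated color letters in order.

After move 1 (R'): R=RRRR U=WBWB F=GWGW D=YGYG B=YBYB
After move 2 (U'): U=BBWW F=OOGW R=GWRR B=RRYB L=YBOO
After move 3 (R'): R=WRGR U=BYWR F=OBGW D=YOYW B=GRGB
After move 4 (R'): R=RRWG U=BGWG F=OYGR D=YBYW B=WROB
Query 1: B[2] = O
Query 2: B[1] = R
Query 3: D[3] = W

Answer: O R W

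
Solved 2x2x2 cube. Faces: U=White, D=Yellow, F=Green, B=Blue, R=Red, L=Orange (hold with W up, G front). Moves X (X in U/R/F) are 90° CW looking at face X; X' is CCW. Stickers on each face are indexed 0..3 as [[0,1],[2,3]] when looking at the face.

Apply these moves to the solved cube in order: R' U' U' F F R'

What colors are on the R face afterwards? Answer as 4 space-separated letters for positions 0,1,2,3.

Answer: O R O R

Derivation:
After move 1 (R'): R=RRRR U=WBWB F=GWGW D=YGYG B=YBYB
After move 2 (U'): U=BBWW F=OOGW R=GWRR B=RRYB L=YBOO
After move 3 (U'): U=BWBW F=YBGW R=OORR B=GWYB L=RROO
After move 4 (F): F=GYWB U=BWOR R=BOWR D=ROYG L=RYOG
After move 5 (F): F=WGBY U=BWGY R=OORR D=WBYG L=RROO
After move 6 (R'): R=OROR U=BYGG F=WWBY D=WGYY B=GWBB
Query: R face = OROR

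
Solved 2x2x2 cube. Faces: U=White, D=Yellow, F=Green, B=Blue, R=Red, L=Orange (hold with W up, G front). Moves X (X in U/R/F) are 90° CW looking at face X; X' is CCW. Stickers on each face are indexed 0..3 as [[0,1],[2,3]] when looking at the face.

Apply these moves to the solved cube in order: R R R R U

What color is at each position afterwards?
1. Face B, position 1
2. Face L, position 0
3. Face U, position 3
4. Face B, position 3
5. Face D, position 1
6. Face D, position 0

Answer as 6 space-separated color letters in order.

Answer: O G W B Y Y

Derivation:
After move 1 (R): R=RRRR U=WGWG F=GYGY D=YBYB B=WBWB
After move 2 (R): R=RRRR U=WYWY F=GBGB D=YWYW B=GBGB
After move 3 (R): R=RRRR U=WBWB F=GWGW D=YGYG B=YBYB
After move 4 (R): R=RRRR U=WWWW F=GGGG D=YYYY B=BBBB
After move 5 (U): U=WWWW F=RRGG R=BBRR B=OOBB L=GGOO
Query 1: B[1] = O
Query 2: L[0] = G
Query 3: U[3] = W
Query 4: B[3] = B
Query 5: D[1] = Y
Query 6: D[0] = Y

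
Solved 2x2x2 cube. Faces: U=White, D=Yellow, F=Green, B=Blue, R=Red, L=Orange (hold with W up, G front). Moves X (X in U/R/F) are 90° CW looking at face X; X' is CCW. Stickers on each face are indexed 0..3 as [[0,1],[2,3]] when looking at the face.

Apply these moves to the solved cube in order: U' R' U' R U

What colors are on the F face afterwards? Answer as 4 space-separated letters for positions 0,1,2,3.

Answer: G O G G

Derivation:
After move 1 (U'): U=WWWW F=OOGG R=GGRR B=RRBB L=BBOO
After move 2 (R'): R=GRGR U=WBWR F=OWGW D=YOYG B=YRYB
After move 3 (U'): U=BRWW F=BBGW R=OWGR B=GRYB L=YROO
After move 4 (R): R=GORW U=BBWW F=BOGG D=YYYG B=WRRB
After move 5 (U): U=WBWB F=GOGG R=WRRW B=YRRB L=BOOO
Query: F face = GOGG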